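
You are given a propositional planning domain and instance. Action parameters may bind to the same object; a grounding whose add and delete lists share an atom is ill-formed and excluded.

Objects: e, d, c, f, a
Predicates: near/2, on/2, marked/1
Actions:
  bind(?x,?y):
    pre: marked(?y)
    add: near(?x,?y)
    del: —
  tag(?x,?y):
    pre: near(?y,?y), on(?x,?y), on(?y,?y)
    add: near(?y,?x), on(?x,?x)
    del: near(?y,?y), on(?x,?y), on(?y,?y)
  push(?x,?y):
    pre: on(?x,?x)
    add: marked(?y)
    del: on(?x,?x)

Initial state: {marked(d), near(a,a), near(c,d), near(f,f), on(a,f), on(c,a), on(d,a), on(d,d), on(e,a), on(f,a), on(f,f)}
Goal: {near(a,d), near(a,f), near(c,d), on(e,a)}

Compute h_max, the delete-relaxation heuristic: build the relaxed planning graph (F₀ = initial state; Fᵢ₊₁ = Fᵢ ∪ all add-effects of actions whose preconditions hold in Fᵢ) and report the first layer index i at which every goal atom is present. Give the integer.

2

F0 = init (11 atoms)
F1 = F0 ∪ {marked(a), marked(c), marked(e), marked(f), near(a,d), near(d,d), near(e,d), near(f,a), near(f,d), on(a,a)}  (21 atoms)
F2 = F1 ∪ {near(a,c), near(a,e), near(a,f), near(c,a), near(c,c), near(c,e), near(c,f), near(d,a), near(d,c), near(d,e), near(d,f), near(e,a), near(e,c), near(e,e), near(e,f), near(f,c), near(f,e), on(c,c), on(e,e)}  (40 atoms)
goal ⊆ F2  ⇒  h_max = 2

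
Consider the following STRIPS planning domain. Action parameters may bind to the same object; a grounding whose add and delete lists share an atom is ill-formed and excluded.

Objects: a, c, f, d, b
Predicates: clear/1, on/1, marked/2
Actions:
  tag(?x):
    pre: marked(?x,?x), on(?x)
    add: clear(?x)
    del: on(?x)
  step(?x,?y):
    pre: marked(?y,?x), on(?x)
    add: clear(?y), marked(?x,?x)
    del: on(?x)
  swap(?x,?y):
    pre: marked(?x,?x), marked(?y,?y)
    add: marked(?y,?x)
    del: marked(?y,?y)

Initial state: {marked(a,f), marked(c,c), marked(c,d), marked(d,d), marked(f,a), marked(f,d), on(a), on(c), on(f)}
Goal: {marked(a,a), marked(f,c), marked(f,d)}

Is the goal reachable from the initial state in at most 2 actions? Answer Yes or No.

No

1. step(a,f)  →  {clear(f), marked(a,a), marked(a,f), marked(c,c), marked(c,d), marked(d,d), marked(f,a), marked(f,d), on(c), on(f)}
2. step(f,a)  →  {clear(a), clear(f), marked(a,a), marked(a,f), marked(c,c), marked(c,d), marked(d,d), marked(f,a), marked(f,d), marked(f,f), on(c)}
3. swap(c,f)  →  {clear(a), clear(f), marked(a,a), marked(a,f), marked(c,c), marked(c,d), marked(d,d), marked(f,a), marked(f,c), marked(f,d), on(c)}
optimal plan length = 3; 3 > 2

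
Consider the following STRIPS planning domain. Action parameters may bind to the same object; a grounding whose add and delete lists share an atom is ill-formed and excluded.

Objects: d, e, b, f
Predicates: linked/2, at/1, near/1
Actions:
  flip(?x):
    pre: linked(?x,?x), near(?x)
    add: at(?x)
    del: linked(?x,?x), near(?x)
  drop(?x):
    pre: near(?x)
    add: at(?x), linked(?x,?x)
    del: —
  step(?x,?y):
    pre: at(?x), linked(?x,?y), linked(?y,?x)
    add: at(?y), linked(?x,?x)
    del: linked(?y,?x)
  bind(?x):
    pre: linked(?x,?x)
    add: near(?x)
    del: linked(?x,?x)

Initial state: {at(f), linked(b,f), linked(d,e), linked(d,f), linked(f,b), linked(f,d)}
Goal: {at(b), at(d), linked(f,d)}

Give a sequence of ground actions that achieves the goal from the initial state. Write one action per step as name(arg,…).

1. step(f,d)  →  {at(d), at(f), linked(b,f), linked(d,e), linked(f,b), linked(f,d), linked(f,f)}
2. step(f,b)  →  {at(b), at(d), at(f), linked(d,e), linked(f,b), linked(f,d), linked(f,f)}

step(f,d); step(f,b)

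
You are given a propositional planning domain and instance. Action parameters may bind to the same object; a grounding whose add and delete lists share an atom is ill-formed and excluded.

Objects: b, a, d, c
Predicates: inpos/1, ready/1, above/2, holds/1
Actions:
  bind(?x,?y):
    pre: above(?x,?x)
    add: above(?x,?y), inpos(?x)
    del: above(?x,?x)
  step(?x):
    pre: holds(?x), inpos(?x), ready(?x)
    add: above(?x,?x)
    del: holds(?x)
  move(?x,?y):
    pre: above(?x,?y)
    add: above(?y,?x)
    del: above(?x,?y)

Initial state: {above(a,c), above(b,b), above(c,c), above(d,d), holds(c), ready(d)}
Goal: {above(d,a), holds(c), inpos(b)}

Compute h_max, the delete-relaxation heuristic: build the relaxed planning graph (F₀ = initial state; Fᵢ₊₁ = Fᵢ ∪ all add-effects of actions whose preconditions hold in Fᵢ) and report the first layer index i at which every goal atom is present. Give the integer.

F0 = init (6 atoms)
F1 = F0 ∪ {above(b,a), above(b,c), above(b,d), above(c,a), above(c,b), above(c,d), above(d,a), above(d,b), above(d,c), inpos(b), inpos(c), inpos(d)}  (18 atoms)
goal ⊆ F1  ⇒  h_max = 1

1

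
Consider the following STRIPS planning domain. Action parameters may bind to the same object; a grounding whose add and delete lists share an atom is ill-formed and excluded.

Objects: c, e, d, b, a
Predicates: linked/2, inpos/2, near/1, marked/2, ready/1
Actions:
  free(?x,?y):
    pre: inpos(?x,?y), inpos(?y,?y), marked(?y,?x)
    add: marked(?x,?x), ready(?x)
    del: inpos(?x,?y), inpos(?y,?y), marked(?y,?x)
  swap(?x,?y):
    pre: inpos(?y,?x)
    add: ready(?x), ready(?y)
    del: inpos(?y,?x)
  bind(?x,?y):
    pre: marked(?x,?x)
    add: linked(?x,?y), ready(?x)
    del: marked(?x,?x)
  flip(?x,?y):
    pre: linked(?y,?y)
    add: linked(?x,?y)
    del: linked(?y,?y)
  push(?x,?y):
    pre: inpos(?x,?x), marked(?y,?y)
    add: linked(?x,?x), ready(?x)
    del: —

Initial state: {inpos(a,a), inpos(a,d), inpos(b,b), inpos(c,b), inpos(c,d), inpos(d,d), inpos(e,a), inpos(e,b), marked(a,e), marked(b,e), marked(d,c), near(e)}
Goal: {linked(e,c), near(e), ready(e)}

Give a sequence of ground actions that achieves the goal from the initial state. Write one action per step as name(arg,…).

1. free(e,b)  →  {inpos(a,a), inpos(a,d), inpos(c,b), inpos(c,d), inpos(d,d), inpos(e,a), marked(a,e), marked(d,c), marked(e,e), near(e), ready(e)}
2. bind(e,c)  →  {inpos(a,a), inpos(a,d), inpos(c,b), inpos(c,d), inpos(d,d), inpos(e,a), linked(e,c), marked(a,e), marked(d,c), near(e), ready(e)}

free(e,b); bind(e,c)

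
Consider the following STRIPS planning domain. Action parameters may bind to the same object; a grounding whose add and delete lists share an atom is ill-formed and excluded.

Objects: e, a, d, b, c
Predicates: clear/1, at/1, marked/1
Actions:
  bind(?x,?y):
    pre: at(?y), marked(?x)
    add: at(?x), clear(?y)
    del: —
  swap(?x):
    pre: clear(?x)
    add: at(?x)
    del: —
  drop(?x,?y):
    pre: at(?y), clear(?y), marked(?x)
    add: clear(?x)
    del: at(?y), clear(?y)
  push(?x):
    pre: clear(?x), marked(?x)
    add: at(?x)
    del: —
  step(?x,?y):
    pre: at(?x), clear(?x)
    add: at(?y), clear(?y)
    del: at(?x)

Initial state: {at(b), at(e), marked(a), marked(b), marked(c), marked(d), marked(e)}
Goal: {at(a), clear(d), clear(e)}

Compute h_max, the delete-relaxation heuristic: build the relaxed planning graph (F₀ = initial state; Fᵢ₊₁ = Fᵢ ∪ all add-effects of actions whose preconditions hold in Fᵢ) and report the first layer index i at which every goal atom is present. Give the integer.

F0 = init (7 atoms)
F1 = F0 ∪ {at(a), at(c), at(d), clear(b), clear(e)}  (12 atoms)
F2 = F1 ∪ {clear(a), clear(c), clear(d)}  (15 atoms)
goal ⊆ F2  ⇒  h_max = 2

2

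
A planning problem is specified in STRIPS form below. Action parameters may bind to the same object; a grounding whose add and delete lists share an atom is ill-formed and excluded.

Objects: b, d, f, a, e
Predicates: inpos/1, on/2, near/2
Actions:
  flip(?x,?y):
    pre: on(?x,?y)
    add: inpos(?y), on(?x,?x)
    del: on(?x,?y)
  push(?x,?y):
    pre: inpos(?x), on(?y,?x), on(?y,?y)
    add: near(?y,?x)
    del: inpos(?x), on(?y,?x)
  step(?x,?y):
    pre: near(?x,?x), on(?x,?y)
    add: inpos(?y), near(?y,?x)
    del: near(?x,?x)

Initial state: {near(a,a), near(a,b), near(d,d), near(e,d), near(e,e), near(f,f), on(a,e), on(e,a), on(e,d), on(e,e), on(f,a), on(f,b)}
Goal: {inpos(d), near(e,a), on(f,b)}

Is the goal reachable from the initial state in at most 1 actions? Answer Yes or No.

1. flip(e,d)  →  {inpos(d), near(a,a), near(a,b), near(d,d), near(e,d), near(e,e), near(f,f), on(a,e), on(e,a), on(e,e), on(f,a), on(f,b)}
2. step(a,e)  →  {inpos(d), inpos(e), near(a,b), near(d,d), near(e,a), near(e,d), near(e,e), near(f,f), on(a,e), on(e,a), on(e,e), on(f,a), on(f,b)}
optimal plan length = 2; 2 > 1

No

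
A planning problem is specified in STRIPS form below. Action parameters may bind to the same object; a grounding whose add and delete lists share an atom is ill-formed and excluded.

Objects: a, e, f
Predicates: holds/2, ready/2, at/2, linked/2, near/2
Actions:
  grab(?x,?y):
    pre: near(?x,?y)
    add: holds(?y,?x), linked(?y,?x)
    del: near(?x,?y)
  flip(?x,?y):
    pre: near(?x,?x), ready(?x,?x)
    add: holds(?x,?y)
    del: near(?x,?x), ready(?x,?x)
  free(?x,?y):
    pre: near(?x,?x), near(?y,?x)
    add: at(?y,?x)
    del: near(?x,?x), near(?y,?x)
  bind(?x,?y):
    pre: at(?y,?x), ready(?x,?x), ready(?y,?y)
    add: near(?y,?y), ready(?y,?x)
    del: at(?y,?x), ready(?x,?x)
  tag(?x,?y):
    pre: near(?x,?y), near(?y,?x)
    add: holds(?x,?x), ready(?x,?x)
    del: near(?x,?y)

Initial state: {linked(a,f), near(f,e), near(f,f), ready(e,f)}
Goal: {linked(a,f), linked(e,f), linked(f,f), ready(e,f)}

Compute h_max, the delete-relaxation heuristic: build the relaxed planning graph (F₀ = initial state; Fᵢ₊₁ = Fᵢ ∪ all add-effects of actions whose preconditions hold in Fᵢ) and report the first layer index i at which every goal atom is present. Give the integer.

F0 = init (4 atoms)
F1 = F0 ∪ {at(f,f), holds(e,f), holds(f,f), linked(e,f), linked(f,f), ready(f,f)}  (10 atoms)
goal ⊆ F1  ⇒  h_max = 1

1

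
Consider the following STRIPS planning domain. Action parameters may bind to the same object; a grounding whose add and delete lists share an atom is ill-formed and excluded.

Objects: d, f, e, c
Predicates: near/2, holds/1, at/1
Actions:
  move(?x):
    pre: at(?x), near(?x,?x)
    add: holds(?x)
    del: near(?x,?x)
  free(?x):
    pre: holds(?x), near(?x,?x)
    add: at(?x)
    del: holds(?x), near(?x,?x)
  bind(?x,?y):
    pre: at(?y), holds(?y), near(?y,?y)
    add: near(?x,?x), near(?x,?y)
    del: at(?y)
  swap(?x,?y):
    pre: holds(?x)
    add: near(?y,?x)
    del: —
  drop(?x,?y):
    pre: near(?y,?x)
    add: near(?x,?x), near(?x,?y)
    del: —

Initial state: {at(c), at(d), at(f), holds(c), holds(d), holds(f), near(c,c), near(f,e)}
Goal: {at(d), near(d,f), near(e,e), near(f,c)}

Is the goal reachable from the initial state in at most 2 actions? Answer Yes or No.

1. bind(f,c)  →  {at(d), at(f), holds(c), holds(d), holds(f), near(c,c), near(f,c), near(f,e), near(f,f)}
2. bind(d,f)  →  {at(d), holds(c), holds(d), holds(f), near(c,c), near(d,d), near(d,f), near(f,c), near(f,e), near(f,f)}
3. drop(e,f)  →  {at(d), holds(c), holds(d), holds(f), near(c,c), near(d,d), near(d,f), near(e,e), near(e,f), near(f,c), near(f,e), near(f,f)}
optimal plan length = 3; 3 > 2

No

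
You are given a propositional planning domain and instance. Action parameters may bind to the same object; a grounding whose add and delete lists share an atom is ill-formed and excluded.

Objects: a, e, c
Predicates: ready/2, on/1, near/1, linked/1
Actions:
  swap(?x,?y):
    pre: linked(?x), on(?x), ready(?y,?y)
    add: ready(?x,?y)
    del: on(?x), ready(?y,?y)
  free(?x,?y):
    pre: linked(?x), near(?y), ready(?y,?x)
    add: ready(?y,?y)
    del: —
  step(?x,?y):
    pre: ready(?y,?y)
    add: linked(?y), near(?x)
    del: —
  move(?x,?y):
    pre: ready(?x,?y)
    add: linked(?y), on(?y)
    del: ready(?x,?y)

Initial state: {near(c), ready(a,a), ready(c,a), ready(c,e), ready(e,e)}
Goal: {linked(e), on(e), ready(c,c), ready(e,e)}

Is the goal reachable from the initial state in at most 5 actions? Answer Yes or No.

Yes

1. step(a,a)  →  {linked(a), near(a), near(c), ready(a,a), ready(c,a), ready(c,e), ready(e,e)}
2. free(a,c)  →  {linked(a), near(a), near(c), ready(a,a), ready(c,a), ready(c,c), ready(c,e), ready(e,e)}
3. move(c,e)  →  {linked(a), linked(e), near(a), near(c), on(e), ready(a,a), ready(c,a), ready(c,c), ready(e,e)}
optimal plan length = 3; 3 ≤ 5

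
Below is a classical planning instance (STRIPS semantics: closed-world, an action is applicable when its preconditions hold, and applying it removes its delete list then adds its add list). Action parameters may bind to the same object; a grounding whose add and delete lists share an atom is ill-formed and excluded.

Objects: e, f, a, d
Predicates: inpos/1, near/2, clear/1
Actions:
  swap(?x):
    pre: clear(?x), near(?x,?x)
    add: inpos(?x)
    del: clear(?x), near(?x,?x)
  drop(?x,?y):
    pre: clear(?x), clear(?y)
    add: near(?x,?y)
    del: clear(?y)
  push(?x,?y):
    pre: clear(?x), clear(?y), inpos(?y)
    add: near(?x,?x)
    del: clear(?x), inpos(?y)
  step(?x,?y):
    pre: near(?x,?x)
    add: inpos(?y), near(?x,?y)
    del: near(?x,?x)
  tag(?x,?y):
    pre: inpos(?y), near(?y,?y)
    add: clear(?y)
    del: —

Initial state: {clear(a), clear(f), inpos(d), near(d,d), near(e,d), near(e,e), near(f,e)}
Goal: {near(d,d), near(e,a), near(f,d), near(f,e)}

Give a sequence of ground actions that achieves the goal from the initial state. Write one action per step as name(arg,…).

drop(f,f); step(e,a); step(f,d)

1. drop(f,f)  →  {clear(a), inpos(d), near(d,d), near(e,d), near(e,e), near(f,e), near(f,f)}
2. step(e,a)  →  {clear(a), inpos(a), inpos(d), near(d,d), near(e,a), near(e,d), near(f,e), near(f,f)}
3. step(f,d)  →  {clear(a), inpos(a), inpos(d), near(d,d), near(e,a), near(e,d), near(f,d), near(f,e)}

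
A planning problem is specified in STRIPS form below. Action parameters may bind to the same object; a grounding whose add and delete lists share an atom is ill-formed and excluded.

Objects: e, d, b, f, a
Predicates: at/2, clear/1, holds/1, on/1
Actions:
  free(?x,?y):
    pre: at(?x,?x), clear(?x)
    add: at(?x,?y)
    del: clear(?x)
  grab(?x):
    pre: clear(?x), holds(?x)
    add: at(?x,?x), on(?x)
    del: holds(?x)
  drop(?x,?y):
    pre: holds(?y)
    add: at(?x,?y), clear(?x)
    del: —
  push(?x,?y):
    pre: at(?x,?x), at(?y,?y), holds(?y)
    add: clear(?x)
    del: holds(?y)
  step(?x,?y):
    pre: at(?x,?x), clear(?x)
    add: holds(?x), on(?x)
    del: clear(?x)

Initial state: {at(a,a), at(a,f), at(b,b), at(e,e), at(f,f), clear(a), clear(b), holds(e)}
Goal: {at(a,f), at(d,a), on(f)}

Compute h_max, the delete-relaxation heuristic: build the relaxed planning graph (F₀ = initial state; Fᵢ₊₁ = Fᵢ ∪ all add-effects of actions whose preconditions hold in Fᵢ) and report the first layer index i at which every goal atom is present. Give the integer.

2

F0 = init (8 atoms)
F1 = F0 ∪ {at(a,b), at(a,d), at(a,e), at(b,a), at(b,d), at(b,e), at(b,f), at(d,e), at(f,e), clear(d), clear(e), clear(f), holds(a), holds(b), on(a), on(b)}  (24 atoms)
F2 = F1 ∪ {at(d,a), at(d,b), at(e,a), at(e,b), at(e,d), at(e,f), at(f,a), at(f,b), at(f,d), holds(f), on(e), on(f)}  (36 atoms)
goal ⊆ F2  ⇒  h_max = 2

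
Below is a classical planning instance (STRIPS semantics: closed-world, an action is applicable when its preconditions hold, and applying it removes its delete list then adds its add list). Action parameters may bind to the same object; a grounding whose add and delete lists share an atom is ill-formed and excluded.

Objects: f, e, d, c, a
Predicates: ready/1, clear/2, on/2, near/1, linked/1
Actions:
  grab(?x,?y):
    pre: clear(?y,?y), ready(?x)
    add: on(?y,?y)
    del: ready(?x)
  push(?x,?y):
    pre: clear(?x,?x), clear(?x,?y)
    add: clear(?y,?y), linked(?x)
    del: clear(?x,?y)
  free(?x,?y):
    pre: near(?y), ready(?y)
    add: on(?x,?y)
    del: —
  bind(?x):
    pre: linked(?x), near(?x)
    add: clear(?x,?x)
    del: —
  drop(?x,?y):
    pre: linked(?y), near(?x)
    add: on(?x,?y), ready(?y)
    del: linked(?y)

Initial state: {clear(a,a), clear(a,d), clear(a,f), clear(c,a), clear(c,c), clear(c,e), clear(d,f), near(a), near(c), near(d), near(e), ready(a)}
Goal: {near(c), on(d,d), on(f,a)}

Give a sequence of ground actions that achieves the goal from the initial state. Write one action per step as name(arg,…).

1. push(a,d)  →  {clear(a,a), clear(a,f), clear(c,a), clear(c,c), clear(c,e), clear(d,d), clear(d,f), linked(a), near(a), near(c), near(d), near(e), ready(a)}
2. free(f,a)  →  {clear(a,a), clear(a,f), clear(c,a), clear(c,c), clear(c,e), clear(d,d), clear(d,f), linked(a), near(a), near(c), near(d), near(e), on(f,a), ready(a)}
3. grab(a,d)  →  {clear(a,a), clear(a,f), clear(c,a), clear(c,c), clear(c,e), clear(d,d), clear(d,f), linked(a), near(a), near(c), near(d), near(e), on(d,d), on(f,a)}

push(a,d); free(f,a); grab(a,d)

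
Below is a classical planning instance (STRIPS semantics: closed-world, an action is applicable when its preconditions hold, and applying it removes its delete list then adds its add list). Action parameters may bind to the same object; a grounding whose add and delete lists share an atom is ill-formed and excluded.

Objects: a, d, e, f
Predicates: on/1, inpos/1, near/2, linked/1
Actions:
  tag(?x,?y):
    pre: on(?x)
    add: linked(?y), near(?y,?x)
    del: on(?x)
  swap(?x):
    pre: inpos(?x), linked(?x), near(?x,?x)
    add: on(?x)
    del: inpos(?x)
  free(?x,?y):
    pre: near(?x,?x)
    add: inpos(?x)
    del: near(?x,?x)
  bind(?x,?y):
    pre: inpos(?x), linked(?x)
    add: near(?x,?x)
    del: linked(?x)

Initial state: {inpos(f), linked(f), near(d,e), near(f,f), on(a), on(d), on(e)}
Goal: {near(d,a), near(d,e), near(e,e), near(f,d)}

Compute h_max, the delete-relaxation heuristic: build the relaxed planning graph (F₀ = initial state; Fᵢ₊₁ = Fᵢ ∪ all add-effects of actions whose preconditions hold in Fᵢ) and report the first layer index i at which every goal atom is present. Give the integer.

F0 = init (7 atoms)
F1 = F0 ∪ {linked(a), linked(d), linked(e), near(a,a), near(a,d), near(a,e), near(d,a), near(d,d), near(e,a), near(e,d), near(e,e), near(f,a), near(f,d), near(f,e), on(f)}  (22 atoms)
goal ⊆ F1  ⇒  h_max = 1

1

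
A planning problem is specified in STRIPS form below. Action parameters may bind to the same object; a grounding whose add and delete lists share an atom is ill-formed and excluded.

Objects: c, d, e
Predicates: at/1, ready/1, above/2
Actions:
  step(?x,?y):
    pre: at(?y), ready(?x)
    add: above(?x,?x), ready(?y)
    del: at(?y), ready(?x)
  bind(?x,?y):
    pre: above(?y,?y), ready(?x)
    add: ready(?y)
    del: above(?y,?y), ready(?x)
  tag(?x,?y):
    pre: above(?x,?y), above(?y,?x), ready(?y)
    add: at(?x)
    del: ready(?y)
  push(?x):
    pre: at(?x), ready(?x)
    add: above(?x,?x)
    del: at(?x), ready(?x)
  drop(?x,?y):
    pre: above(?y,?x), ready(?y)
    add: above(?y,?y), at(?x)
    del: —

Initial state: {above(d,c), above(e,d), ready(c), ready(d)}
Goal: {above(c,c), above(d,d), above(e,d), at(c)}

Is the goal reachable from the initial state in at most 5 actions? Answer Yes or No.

Yes

1. drop(c,d)  →  {above(d,c), above(d,d), above(e,d), at(c), ready(c), ready(d)}
2. tag(d,d)  →  {above(d,c), above(d,d), above(e,d), at(c), at(d), ready(c)}
3. step(c,d)  →  {above(c,c), above(d,c), above(d,d), above(e,d), at(c), ready(d)}
optimal plan length = 3; 3 ≤ 5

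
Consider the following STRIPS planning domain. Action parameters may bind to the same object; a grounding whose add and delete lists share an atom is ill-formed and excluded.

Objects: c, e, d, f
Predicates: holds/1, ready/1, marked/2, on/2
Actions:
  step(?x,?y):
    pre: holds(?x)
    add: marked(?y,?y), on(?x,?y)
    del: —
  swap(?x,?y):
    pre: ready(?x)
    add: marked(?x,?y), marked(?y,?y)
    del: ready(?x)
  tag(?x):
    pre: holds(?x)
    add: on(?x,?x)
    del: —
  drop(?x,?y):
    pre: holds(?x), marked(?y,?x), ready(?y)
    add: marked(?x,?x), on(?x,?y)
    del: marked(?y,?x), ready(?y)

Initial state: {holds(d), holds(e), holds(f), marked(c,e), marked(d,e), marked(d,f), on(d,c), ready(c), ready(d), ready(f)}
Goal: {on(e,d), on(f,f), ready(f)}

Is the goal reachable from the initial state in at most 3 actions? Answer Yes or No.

Yes

1. step(e,d)  →  {holds(d), holds(e), holds(f), marked(c,e), marked(d,d), marked(d,e), marked(d,f), on(d,c), on(e,d), ready(c), ready(d), ready(f)}
2. step(f,f)  →  {holds(d), holds(e), holds(f), marked(c,e), marked(d,d), marked(d,e), marked(d,f), marked(f,f), on(d,c), on(e,d), on(f,f), ready(c), ready(d), ready(f)}
optimal plan length = 2; 2 ≤ 3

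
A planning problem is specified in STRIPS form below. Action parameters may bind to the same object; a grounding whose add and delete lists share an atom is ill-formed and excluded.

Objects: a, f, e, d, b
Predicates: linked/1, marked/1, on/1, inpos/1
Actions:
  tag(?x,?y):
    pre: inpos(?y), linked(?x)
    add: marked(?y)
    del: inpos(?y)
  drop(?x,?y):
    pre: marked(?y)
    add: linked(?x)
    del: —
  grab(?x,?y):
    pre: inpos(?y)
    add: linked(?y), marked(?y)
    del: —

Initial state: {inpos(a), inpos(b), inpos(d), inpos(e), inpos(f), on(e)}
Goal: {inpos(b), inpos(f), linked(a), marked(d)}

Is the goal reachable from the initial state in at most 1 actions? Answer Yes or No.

1. grab(a,a)  →  {inpos(a), inpos(b), inpos(d), inpos(e), inpos(f), linked(a), marked(a), on(e)}
2. tag(a,d)  →  {inpos(a), inpos(b), inpos(e), inpos(f), linked(a), marked(a), marked(d), on(e)}
optimal plan length = 2; 2 > 1

No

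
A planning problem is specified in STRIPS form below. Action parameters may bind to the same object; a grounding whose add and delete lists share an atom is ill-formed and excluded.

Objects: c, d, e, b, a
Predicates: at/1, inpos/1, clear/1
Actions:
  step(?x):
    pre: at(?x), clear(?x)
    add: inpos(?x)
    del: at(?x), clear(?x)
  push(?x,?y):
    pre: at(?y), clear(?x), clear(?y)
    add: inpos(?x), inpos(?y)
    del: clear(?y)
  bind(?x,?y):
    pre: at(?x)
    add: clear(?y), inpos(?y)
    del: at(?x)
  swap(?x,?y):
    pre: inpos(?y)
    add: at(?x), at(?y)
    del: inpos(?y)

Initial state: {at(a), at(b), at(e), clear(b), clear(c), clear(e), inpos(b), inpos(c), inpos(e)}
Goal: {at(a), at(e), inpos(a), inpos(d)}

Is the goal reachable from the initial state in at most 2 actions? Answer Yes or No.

No

1. bind(e,d)  →  {at(a), at(b), clear(b), clear(c), clear(d), clear(e), inpos(b), inpos(c), inpos(d), inpos(e)}
2. bind(b,a)  →  {at(a), clear(a), clear(b), clear(c), clear(d), clear(e), inpos(a), inpos(b), inpos(c), inpos(d), inpos(e)}
3. swap(c,e)  →  {at(a), at(c), at(e), clear(a), clear(b), clear(c), clear(d), clear(e), inpos(a), inpos(b), inpos(c), inpos(d)}
optimal plan length = 3; 3 > 2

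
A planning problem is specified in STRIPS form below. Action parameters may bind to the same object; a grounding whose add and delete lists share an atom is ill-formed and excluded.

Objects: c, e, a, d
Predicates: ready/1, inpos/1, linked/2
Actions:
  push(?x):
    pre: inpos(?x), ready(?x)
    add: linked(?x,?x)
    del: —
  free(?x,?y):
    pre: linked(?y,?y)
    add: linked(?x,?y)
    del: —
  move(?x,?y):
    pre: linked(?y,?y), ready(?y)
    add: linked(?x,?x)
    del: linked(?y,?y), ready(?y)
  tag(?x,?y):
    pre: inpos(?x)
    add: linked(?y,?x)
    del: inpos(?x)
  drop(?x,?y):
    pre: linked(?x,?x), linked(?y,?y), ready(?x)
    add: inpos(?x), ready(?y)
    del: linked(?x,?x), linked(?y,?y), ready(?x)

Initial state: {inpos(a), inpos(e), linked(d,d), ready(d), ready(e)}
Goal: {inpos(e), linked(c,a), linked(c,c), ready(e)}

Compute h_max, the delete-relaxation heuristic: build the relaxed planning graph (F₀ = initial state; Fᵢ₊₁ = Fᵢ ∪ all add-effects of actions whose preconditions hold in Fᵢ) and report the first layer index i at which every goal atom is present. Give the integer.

1

F0 = init (5 atoms)
F1 = F0 ∪ {linked(a,a), linked(a,d), linked(a,e), linked(c,a), linked(c,c), linked(c,d), linked(c,e), linked(d,a), linked(d,e), linked(e,a), linked(e,d), linked(e,e)}  (17 atoms)
goal ⊆ F1  ⇒  h_max = 1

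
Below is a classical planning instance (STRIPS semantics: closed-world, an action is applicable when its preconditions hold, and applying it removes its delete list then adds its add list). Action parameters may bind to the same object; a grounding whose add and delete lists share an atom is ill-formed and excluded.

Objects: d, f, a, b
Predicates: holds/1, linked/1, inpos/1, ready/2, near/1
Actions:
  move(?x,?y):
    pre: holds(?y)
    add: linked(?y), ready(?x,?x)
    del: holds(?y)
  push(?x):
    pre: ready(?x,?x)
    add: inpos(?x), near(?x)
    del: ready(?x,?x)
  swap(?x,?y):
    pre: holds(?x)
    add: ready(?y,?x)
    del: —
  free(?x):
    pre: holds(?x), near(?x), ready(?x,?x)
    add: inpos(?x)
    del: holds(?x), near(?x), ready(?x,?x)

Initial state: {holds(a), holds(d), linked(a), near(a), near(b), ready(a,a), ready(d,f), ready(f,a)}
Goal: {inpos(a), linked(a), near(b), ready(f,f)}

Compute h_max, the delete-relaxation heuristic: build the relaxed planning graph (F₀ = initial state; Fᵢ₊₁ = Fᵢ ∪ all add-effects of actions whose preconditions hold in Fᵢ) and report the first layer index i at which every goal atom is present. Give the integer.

F0 = init (8 atoms)
F1 = F0 ∪ {inpos(a), linked(d), ready(a,d), ready(b,a), ready(b,b), ready(b,d), ready(d,a), ready(d,d), ready(f,d), ready(f,f)}  (18 atoms)
goal ⊆ F1  ⇒  h_max = 1

1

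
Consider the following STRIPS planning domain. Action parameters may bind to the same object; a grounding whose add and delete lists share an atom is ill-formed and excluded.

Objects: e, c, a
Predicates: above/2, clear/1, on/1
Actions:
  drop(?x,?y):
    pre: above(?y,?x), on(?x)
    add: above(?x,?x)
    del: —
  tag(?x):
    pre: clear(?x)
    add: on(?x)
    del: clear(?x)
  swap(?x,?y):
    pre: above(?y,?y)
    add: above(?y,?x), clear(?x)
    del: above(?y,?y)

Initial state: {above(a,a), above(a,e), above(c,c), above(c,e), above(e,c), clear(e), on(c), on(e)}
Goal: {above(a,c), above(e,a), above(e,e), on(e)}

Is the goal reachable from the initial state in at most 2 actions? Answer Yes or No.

1. drop(e,c)  →  {above(a,a), above(a,e), above(c,c), above(c,e), above(e,c), above(e,e), clear(e), on(c), on(e)}
2. swap(c,a)  →  {above(a,c), above(a,e), above(c,c), above(c,e), above(e,c), above(e,e), clear(c), clear(e), on(c), on(e)}
3. swap(a,e)  →  {above(a,c), above(a,e), above(c,c), above(c,e), above(e,a), above(e,c), clear(a), clear(c), clear(e), on(c), on(e)}
4. drop(e,c)  →  {above(a,c), above(a,e), above(c,c), above(c,e), above(e,a), above(e,c), above(e,e), clear(a), clear(c), clear(e), on(c), on(e)}
optimal plan length = 4; 4 > 2

No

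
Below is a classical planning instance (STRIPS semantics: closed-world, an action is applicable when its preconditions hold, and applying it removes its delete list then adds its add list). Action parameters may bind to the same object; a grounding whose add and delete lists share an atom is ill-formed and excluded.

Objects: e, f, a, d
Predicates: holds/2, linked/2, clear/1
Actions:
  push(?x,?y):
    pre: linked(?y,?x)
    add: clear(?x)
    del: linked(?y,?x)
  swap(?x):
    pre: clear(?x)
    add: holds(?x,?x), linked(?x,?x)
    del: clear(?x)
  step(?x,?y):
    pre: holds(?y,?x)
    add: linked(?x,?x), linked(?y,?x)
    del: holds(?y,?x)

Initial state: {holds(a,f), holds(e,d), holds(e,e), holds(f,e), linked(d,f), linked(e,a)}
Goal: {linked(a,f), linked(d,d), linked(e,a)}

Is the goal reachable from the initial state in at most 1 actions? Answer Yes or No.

1. step(f,a)  →  {holds(e,d), holds(e,e), holds(f,e), linked(a,f), linked(d,f), linked(e,a), linked(f,f)}
2. step(d,e)  →  {holds(e,e), holds(f,e), linked(a,f), linked(d,d), linked(d,f), linked(e,a), linked(e,d), linked(f,f)}
optimal plan length = 2; 2 > 1

No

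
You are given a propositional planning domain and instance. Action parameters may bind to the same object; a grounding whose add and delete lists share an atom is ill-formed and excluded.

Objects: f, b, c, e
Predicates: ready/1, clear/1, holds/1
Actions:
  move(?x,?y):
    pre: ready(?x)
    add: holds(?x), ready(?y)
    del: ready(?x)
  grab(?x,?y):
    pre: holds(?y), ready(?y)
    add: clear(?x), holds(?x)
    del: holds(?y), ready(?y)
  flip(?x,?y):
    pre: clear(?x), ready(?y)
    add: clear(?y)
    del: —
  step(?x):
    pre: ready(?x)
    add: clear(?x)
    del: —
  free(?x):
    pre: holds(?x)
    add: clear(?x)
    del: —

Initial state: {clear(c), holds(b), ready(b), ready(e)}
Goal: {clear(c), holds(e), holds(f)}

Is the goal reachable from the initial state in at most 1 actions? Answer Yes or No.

1. move(e,f)  →  {clear(c), holds(b), holds(e), ready(b), ready(f)}
2. move(f,b)  →  {clear(c), holds(b), holds(e), holds(f), ready(b)}
optimal plan length = 2; 2 > 1

No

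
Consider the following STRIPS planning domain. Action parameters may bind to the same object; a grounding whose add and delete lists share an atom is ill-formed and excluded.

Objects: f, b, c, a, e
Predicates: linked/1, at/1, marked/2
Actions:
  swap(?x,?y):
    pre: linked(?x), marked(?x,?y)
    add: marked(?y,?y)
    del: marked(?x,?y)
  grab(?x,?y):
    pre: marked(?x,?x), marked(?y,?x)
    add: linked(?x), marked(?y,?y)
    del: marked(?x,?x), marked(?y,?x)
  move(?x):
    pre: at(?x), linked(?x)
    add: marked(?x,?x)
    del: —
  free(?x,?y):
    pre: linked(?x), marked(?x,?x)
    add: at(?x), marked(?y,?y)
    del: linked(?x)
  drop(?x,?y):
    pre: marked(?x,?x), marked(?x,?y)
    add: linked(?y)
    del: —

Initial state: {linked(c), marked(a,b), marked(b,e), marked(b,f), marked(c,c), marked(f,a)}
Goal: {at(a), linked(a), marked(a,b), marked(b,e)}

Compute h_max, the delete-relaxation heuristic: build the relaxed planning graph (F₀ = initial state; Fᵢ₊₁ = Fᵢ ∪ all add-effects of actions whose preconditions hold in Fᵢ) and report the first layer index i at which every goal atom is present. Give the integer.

3

F0 = init (6 atoms)
F1 = F0 ∪ {at(c), marked(a,a), marked(b,b), marked(e,e), marked(f,f)}  (11 atoms)
F2 = F1 ∪ {linked(a), linked(b), linked(e), linked(f)}  (15 atoms)
F3 = F2 ∪ {at(a), at(b), at(e), at(f)}  (19 atoms)
goal ⊆ F3  ⇒  h_max = 3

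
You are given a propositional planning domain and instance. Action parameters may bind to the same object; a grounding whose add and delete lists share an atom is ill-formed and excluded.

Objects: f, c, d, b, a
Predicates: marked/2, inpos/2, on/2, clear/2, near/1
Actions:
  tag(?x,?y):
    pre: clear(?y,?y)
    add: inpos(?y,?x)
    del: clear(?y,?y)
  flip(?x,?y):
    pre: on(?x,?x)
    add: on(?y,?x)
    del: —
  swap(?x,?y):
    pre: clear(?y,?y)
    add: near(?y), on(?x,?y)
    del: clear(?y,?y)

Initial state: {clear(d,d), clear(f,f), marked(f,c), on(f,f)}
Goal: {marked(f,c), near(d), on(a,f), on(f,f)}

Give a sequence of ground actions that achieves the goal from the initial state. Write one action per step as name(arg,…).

flip(f,a); swap(f,d)

1. flip(f,a)  →  {clear(d,d), clear(f,f), marked(f,c), on(a,f), on(f,f)}
2. swap(f,d)  →  {clear(f,f), marked(f,c), near(d), on(a,f), on(f,d), on(f,f)}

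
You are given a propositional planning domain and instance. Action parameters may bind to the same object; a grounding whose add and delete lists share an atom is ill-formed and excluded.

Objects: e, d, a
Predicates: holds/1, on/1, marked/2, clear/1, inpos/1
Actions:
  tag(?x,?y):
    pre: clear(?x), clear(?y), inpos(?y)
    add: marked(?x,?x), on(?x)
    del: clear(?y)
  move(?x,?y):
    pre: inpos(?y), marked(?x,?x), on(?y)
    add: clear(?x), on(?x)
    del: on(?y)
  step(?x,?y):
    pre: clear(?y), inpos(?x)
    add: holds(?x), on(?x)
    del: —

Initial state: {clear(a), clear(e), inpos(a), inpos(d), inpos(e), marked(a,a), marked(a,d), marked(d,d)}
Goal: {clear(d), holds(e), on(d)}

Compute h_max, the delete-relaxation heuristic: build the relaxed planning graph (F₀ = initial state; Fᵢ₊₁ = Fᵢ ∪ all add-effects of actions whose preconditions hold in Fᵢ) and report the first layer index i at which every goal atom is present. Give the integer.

2

F0 = init (8 atoms)
F1 = F0 ∪ {holds(a), holds(d), holds(e), marked(e,e), on(a), on(d), on(e)}  (15 atoms)
F2 = F1 ∪ {clear(d)}  (16 atoms)
goal ⊆ F2  ⇒  h_max = 2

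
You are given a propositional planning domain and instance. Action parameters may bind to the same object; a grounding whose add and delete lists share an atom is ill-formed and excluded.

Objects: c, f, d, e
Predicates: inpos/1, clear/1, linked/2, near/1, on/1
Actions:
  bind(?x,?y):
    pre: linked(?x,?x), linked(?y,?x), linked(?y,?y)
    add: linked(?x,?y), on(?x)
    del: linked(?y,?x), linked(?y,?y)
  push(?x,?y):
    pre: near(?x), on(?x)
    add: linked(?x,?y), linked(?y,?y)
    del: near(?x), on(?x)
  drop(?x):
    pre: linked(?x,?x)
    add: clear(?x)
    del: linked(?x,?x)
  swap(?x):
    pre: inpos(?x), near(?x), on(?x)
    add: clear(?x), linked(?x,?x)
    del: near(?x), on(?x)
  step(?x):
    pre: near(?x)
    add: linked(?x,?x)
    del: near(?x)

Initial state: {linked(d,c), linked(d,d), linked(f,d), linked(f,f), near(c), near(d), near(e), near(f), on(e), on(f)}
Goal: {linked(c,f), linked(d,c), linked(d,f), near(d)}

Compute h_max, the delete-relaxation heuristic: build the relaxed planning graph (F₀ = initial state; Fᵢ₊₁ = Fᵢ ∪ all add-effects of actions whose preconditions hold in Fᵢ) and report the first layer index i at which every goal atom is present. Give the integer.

F0 = init (10 atoms)
F1 = F0 ∪ {clear(d), clear(f), linked(c,c), linked(d,f), linked(e,c), linked(e,d), linked(e,e), linked(e,f), linked(f,c), linked(f,e), on(d)}  (21 atoms)
F2 = F1 ∪ {clear(c), clear(e), linked(c,d), linked(c,e), linked(c,f), linked(d,e), on(c)}  (28 atoms)
goal ⊆ F2  ⇒  h_max = 2

2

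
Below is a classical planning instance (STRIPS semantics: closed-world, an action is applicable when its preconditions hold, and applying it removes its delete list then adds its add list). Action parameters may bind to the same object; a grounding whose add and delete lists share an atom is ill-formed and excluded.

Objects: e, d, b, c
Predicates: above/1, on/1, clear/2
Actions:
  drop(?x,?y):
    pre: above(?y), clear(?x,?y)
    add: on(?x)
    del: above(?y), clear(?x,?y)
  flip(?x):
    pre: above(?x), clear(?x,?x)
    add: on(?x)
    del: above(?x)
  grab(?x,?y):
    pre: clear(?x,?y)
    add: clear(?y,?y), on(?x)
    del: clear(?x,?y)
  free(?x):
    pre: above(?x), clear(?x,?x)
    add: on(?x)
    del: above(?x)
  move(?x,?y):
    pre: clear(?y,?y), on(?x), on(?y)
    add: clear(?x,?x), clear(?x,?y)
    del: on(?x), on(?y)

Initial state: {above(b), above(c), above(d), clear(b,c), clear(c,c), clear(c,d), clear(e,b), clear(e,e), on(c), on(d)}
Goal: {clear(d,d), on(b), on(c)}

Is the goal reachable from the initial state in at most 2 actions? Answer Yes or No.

1. drop(b,c)  →  {above(b), above(d), clear(c,c), clear(c,d), clear(e,b), clear(e,e), on(b), on(c), on(d)}
2. grab(c,d)  →  {above(b), above(d), clear(c,c), clear(d,d), clear(e,b), clear(e,e), on(b), on(c), on(d)}
optimal plan length = 2; 2 ≤ 2

Yes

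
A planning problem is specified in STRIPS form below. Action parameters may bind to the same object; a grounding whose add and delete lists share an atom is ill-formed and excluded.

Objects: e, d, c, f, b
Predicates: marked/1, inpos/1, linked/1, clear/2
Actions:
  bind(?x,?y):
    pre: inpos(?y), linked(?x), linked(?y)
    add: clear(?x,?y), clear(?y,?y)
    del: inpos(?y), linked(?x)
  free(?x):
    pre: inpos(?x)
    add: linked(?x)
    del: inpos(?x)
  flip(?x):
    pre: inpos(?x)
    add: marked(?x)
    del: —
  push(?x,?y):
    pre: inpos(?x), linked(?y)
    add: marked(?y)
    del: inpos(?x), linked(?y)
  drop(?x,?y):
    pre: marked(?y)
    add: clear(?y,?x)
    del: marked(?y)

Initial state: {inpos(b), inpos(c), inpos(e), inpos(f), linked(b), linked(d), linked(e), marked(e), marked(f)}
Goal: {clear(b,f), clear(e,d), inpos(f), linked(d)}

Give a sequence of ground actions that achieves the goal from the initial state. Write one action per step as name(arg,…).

1. flip(b)  →  {inpos(b), inpos(c), inpos(e), inpos(f), linked(b), linked(d), linked(e), marked(b), marked(e), marked(f)}
2. drop(d,e)  →  {clear(e,d), inpos(b), inpos(c), inpos(e), inpos(f), linked(b), linked(d), linked(e), marked(b), marked(f)}
3. drop(f,b)  →  {clear(b,f), clear(e,d), inpos(b), inpos(c), inpos(e), inpos(f), linked(b), linked(d), linked(e), marked(f)}

flip(b); drop(d,e); drop(f,b)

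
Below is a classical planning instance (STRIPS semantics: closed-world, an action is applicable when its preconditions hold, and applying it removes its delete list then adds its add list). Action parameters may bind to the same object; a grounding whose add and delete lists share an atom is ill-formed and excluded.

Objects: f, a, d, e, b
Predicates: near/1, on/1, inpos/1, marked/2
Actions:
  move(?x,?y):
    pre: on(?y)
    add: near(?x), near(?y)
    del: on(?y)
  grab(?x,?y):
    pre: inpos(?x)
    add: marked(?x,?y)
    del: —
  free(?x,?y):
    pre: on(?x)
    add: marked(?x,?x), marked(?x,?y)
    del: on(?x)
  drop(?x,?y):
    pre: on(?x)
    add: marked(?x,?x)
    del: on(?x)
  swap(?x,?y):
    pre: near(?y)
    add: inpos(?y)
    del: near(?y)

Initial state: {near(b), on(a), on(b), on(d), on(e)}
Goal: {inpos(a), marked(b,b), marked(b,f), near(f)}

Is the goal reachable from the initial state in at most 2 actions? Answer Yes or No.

1. move(f,a)  →  {near(a), near(b), near(f), on(b), on(d), on(e)}
2. free(b,f)  →  {marked(b,b), marked(b,f), near(a), near(b), near(f), on(d), on(e)}
3. swap(f,a)  →  {inpos(a), marked(b,b), marked(b,f), near(b), near(f), on(d), on(e)}
optimal plan length = 3; 3 > 2

No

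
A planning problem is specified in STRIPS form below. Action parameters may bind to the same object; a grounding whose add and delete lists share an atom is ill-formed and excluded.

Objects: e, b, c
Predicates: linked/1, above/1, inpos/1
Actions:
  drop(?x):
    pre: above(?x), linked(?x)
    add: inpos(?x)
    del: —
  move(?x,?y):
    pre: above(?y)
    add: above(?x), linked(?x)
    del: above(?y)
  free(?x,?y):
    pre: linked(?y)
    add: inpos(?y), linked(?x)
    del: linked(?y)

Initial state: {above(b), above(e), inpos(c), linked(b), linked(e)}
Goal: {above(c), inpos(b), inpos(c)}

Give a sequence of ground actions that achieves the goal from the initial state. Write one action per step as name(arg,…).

drop(b); move(c,e)

1. drop(b)  →  {above(b), above(e), inpos(b), inpos(c), linked(b), linked(e)}
2. move(c,e)  →  {above(b), above(c), inpos(b), inpos(c), linked(b), linked(c), linked(e)}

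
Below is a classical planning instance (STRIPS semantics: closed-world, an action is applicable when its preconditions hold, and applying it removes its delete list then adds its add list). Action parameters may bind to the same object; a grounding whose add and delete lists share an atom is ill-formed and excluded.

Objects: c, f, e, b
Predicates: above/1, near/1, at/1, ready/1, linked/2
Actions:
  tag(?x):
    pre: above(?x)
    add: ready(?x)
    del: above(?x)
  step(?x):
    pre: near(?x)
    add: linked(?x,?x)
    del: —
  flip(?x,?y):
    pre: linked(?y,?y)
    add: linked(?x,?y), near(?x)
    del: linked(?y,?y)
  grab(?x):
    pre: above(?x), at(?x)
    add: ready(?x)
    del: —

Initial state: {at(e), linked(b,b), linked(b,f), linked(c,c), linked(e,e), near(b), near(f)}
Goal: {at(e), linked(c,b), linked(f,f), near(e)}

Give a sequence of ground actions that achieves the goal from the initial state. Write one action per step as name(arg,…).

step(f); flip(c,b); flip(e,c)

1. step(f)  →  {at(e), linked(b,b), linked(b,f), linked(c,c), linked(e,e), linked(f,f), near(b), near(f)}
2. flip(c,b)  →  {at(e), linked(b,f), linked(c,b), linked(c,c), linked(e,e), linked(f,f), near(b), near(c), near(f)}
3. flip(e,c)  →  {at(e), linked(b,f), linked(c,b), linked(e,c), linked(e,e), linked(f,f), near(b), near(c), near(e), near(f)}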